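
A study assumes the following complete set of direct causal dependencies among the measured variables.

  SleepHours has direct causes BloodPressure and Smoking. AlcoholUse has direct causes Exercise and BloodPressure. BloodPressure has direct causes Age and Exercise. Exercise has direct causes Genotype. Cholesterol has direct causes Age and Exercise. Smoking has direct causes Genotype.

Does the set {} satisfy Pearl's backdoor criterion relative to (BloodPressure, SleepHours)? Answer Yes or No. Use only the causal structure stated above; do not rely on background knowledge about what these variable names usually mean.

Backdoor paths from BloodPressure to SleepHours (paths whose first edge points into BloodPressure):
  P1: BloodPressure <- Exercise <- Genotype -> Smoking -> SleepHours
  P2: BloodPressure <- Age -> Cholesterol <- Exercise <- Genotype -> Smoking -> SleepHours
Condition 1 (no descendant of BloodPressure in the set): holds — descendants of BloodPressure are {AlcoholUse, SleepHours}; none are in {}.
Condition 2 (every backdoor path blocked by {}):
  P1: open — no interior node is in the conditioning set.
  P2: blocked at collider Cholesterol (neither it nor any descendant is in the conditioning set).
{} does not satisfy the backdoor criterion.

No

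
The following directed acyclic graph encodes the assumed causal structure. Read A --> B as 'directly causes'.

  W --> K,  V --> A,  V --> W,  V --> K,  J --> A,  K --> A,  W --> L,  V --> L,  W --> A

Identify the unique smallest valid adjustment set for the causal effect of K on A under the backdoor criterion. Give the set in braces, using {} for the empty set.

Variables eligible for adjustment (non-descendants of K, excluding K and A): {J, L, V, W}.
Backdoor paths from K to A:
  P1: K <- V -> W -> A
  P2: K <- V -> L <- W -> A
  P3: K <- V -> A
  P4: K <- W <- V -> A
  P5: K <- W -> L <- V -> A
  P6: K <- W -> A
The empty set is not sufficient: P1 (K <- V -> W -> A) has no collider blocking it and no conditioned non-collider, so it is open.
Try {V, W}:
  P1: blocked at fork node V ∈ conditioning set.
  P2: blocked at fork node V ∈ conditioning set.
  P3: blocked at fork node V ∈ conditioning set.
  P4: blocked at chain node W ∈ conditioning set.
  P5: blocked at fork node W ∈ conditioning set.
  P6: blocked at fork node W ∈ conditioning set.
{V, W} contains no descendant of K and blocks every backdoor path.
Every element of {V, W} is needed (dropping V leaves P3 open; dropping W leaves P6 open), so no proper subset is valid.
Among all size-2 subsets of the eligible variables, only {V, W} blocks every backdoor path, so it is the unique smallest valid adjustment set.

{V, W}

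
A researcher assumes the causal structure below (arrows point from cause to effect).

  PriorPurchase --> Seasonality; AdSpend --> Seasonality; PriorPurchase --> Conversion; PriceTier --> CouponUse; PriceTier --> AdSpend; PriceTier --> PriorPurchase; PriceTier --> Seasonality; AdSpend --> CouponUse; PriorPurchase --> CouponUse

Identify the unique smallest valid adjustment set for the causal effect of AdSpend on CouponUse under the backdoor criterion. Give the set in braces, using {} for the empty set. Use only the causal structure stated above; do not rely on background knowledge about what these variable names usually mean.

{PriceTier}

Variables eligible for adjustment (non-descendants of AdSpend, excluding AdSpend and CouponUse): {Conversion, PriceTier, PriorPurchase}.
Backdoor paths from AdSpend to CouponUse:
  P1: AdSpend <- PriceTier -> PriorPurchase -> CouponUse
  P2: AdSpend <- PriceTier -> Seasonality <- PriorPurchase -> CouponUse
  P3: AdSpend <- PriceTier -> CouponUse
The empty set is not sufficient: P1 (AdSpend <- PriceTier -> PriorPurchase -> CouponUse) has no collider blocking it and no conditioned non-collider, so it is open.
Try {PriceTier}:
  P1: blocked at fork node PriceTier ∈ conditioning set.
  P2: blocked at fork node PriceTier ∈ conditioning set.
  P3: blocked at fork node PriceTier ∈ conditioning set.
{PriceTier} contains no descendant of AdSpend and blocks every backdoor path.
No other singleton works — e.g. {PriorPurchase} leaves P3 open — so {PriceTier} is the unique smallest valid adjustment set.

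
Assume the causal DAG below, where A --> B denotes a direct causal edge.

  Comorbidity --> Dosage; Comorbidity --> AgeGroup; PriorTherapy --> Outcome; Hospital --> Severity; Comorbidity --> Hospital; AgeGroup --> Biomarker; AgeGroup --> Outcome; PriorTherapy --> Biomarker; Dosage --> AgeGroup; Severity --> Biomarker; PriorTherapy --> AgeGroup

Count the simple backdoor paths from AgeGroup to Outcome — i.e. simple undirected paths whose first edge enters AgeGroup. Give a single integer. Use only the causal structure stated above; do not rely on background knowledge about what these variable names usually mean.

3

A backdoor path from AgeGroup to Outcome is any simple undirected path whose first edge points into AgeGroup (i.e. leaves AgeGroup via a parent).
Parents of AgeGroup: {Comorbidity, Dosage, PriorTherapy}.
Enumerating:
  P1: AgeGroup <- Comorbidity -> Hospital -> Severity -> Biomarker <- PriorTherapy -> Outcome
  P2: AgeGroup <- Dosage <- Comorbidity -> Hospital -> Severity -> Biomarker <- PriorTherapy -> Outcome
  P3: AgeGroup <- PriorTherapy -> Outcome
That exhausts the simple backdoor paths. Count: 3.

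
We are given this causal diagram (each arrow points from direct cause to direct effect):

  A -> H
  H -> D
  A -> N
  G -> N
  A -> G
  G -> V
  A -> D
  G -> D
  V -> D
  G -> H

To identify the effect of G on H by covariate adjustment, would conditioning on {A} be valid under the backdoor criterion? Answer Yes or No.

Yes

Backdoor paths from G to H (paths whose first edge points into G):
  P1: G <- A -> H
  P2: G <- A -> D <- H
Condition 1 (no descendant of G in the set): holds — descendants of G are {D, H, N, V}; none are in {A}.
Condition 2 (every backdoor path blocked by {A}):
  P1: blocked at fork node A ∈ conditioning set.
  P2: blocked at fork node A ∈ conditioning set.
{A} satisfies the backdoor criterion.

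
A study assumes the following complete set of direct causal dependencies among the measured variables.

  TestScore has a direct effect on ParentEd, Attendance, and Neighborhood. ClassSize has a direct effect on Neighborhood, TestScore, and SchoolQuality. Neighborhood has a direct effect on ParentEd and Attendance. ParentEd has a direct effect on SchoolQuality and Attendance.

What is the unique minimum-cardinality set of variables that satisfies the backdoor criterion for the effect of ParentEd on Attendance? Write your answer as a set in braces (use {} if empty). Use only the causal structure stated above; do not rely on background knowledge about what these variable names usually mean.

{Neighborhood, TestScore}

Variables eligible for adjustment (non-descendants of ParentEd, excluding ParentEd and Attendance): {ClassSize, Neighborhood, TestScore}.
Backdoor paths from ParentEd to Attendance:
  P1: ParentEd <- TestScore <- ClassSize -> Neighborhood -> Attendance
  P2: ParentEd <- TestScore -> Neighborhood -> Attendance
  P3: ParentEd <- TestScore -> Attendance
  P4: ParentEd <- Neighborhood <- ClassSize -> TestScore -> Attendance
  P5: ParentEd <- Neighborhood <- TestScore -> Attendance
  P6: ParentEd <- Neighborhood -> Attendance
The empty set is not sufficient: P1 (ParentEd <- TestScore <- ClassSize -> Neighborhood -> Attendance) has no collider blocking it and no conditioned non-collider, so it is open.
Try {Neighborhood, TestScore}:
  P1: blocked at chain node TestScore ∈ conditioning set.
  P2: blocked at fork node TestScore ∈ conditioning set.
  P3: blocked at fork node TestScore ∈ conditioning set.
  P4: blocked at chain node Neighborhood ∈ conditioning set.
  P5: blocked at chain node Neighborhood ∈ conditioning set.
  P6: blocked at fork node Neighborhood ∈ conditioning set.
{Neighborhood, TestScore} contains no descendant of ParentEd and blocks every backdoor path.
Every element of {Neighborhood, TestScore} is needed (dropping Neighborhood leaves P6 open; dropping TestScore leaves P3 open), so no proper subset is valid.
Among all size-2 subsets of the eligible variables, only {Neighborhood, TestScore} blocks every backdoor path, so it is the unique smallest valid adjustment set.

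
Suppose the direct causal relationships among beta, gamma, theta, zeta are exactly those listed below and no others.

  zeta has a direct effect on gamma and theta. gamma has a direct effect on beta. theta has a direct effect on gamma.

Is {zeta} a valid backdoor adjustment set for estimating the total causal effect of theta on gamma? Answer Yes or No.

Yes

Backdoor paths from theta to gamma (paths whose first edge points into theta):
  P1: theta <- zeta -> gamma
Condition 1 (no descendant of theta in the set): holds — descendants of theta are {beta, gamma}; none are in {zeta}.
Condition 2 (every backdoor path blocked by {zeta}):
  P1: blocked at fork node zeta ∈ conditioning set.
{zeta} satisfies the backdoor criterion.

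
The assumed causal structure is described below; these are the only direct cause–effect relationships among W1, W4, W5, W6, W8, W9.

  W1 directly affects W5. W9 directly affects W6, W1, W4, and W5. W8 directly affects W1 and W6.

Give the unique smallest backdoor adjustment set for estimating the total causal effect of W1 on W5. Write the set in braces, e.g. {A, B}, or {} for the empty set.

{W9}

Variables eligible for adjustment (non-descendants of W1, excluding W1 and W5): {W4, W6, W8, W9}.
Backdoor paths from W1 to W5:
  P1: W1 <- W9 -> W5
  P2: W1 <- W8 -> W6 <- W9 -> W5
The empty set is not sufficient: P1 (W1 <- W9 -> W5) has no collider blocking it and no conditioned non-collider, so it is open.
Try {W9}:
  P1: blocked at fork node W9 ∈ conditioning set.
  P2: blocked at collider W6 (neither it nor any descendant is in the conditioning set).
{W9} contains no descendant of W1 and blocks every backdoor path.
No other singleton works — e.g. {W4} leaves P1 open — so {W9} is the unique smallest valid adjustment set.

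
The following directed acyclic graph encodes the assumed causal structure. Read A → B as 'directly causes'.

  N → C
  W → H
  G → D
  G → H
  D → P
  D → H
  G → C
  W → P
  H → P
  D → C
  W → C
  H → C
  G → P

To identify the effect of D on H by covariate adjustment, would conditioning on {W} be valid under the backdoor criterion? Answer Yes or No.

Backdoor paths from D to H (paths whose first edge points into D):
  P1: D <- G -> H
  P2: D <- G -> C <- W -> H
  P3: D <- G -> C <- W -> P <- H
  P4: D <- G -> C <- H
  P5: D <- G -> P <- W -> H
  P6: D <- G -> P <- W -> C <- H
  P7: D <- G -> P <- H
Condition 1 (no descendant of D in the set): holds — descendants of D are {C, H, P}; none are in {W}.
Condition 2 (every backdoor path blocked by {W}):
  P1: open — no interior node is in the conditioning set.
  P2: blocked at collider C (neither it nor any descendant is in the conditioning set).
  P3: blocked at collider C (neither it nor any descendant is in the conditioning set).
  P4: blocked at collider C (neither it nor any descendant is in the conditioning set).
  P5: blocked at collider P (neither it nor any descendant is in the conditioning set).
  P6: blocked at collider P (neither it nor any descendant is in the conditioning set).
  P7: blocked at collider P (neither it nor any descendant is in the conditioning set).
{W} does not satisfy the backdoor criterion.

No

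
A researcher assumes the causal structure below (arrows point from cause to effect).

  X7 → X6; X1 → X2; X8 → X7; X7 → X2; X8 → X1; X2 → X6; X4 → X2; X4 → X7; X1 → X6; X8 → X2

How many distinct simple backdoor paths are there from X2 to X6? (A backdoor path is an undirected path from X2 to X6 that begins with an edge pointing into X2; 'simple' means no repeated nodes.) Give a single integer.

8

A backdoor path from X2 to X6 is any simple undirected path whose first edge points into X2 (i.e. leaves X2 via a parent).
Parents of X2: {X1, X4, X7, X8}.
Enumerating:
  P1: X2 <- X8 -> X7 -> X6
  P2: X2 <- X8 -> X1 -> X6
  P3: X2 <- X4 -> X7 <- X8 -> X1 -> X6
  P4: X2 <- X4 -> X7 -> X6
  P5: X2 <- X7 <- X8 -> X1 -> X6
  P6: X2 <- X7 -> X6
  P7: X2 <- X1 <- X8 -> X7 -> X6
  P8: X2 <- X1 -> X6
That exhausts the simple backdoor paths. Count: 8.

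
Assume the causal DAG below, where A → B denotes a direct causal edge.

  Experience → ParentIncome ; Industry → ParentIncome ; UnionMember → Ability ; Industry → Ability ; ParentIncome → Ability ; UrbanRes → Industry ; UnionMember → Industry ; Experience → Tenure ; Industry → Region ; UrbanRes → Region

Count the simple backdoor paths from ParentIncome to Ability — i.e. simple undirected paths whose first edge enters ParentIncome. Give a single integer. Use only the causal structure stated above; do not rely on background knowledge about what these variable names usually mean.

A backdoor path from ParentIncome to Ability is any simple undirected path whose first edge points into ParentIncome (i.e. leaves ParentIncome via a parent).
Parents of ParentIncome: {Experience, Industry}.
Enumerating:
  P1: ParentIncome <- Industry <- UnionMember -> Ability
  P2: ParentIncome <- Industry -> Ability
That exhausts the simple backdoor paths. Count: 2.

2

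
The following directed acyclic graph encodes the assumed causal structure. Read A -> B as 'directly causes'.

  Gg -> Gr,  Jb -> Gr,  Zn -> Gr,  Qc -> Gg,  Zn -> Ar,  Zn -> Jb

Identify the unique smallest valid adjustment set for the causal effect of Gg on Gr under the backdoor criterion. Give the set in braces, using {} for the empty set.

{}

Variables eligible for adjustment (non-descendants of Gg, excluding Gg and Gr): {Ar, Jb, Qc, Zn}.
Backdoor paths from Gg to Gr:
  (none)
With no backdoor paths the empty set already satisfies the criterion, and it is trivially minimal.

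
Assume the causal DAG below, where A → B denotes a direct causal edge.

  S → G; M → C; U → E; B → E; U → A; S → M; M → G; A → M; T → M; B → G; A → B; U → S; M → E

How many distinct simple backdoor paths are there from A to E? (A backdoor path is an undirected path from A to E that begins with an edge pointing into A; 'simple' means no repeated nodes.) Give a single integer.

5

A backdoor path from A to E is any simple undirected path whose first edge points into A (i.e. leaves A via a parent).
Parents of A: {U}.
Enumerating:
  P1: A <- U -> S -> M -> G <- B -> E
  P2: A <- U -> S -> M -> E
  P3: A <- U -> S -> G <- B -> E
  P4: A <- U -> S -> G <- M -> E
  P5: A <- U -> E
That exhausts the simple backdoor paths. Count: 5.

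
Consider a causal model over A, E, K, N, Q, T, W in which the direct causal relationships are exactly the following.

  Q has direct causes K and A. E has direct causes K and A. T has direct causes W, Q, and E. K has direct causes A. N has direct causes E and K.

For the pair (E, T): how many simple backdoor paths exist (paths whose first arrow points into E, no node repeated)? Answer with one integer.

4

A backdoor path from E to T is any simple undirected path whose first edge points into E (i.e. leaves E via a parent).
Parents of E: {A, K}.
Enumerating:
  P1: E <- A -> K -> Q -> T
  P2: E <- A -> Q -> T
  P3: E <- K <- A -> Q -> T
  P4: E <- K -> Q -> T
That exhausts the simple backdoor paths. Count: 4.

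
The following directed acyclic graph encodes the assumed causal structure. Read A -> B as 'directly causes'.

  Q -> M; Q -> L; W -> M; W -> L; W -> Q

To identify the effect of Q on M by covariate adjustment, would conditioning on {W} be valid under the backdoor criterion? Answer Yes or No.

Yes

Backdoor paths from Q to M (paths whose first edge points into Q):
  P1: Q <- W -> M
Condition 1 (no descendant of Q in the set): holds — descendants of Q are {L, M}; none are in {W}.
Condition 2 (every backdoor path blocked by {W}):
  P1: blocked at fork node W ∈ conditioning set.
{W} satisfies the backdoor criterion.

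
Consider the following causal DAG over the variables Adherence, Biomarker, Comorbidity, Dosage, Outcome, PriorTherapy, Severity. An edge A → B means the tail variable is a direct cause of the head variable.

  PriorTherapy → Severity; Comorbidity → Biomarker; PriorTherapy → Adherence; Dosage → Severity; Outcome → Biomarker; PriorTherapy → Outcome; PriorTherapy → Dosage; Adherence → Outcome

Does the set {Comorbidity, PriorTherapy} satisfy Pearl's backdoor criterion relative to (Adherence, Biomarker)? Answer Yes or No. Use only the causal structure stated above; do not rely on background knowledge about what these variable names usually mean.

Backdoor paths from Adherence to Biomarker (paths whose first edge points into Adherence):
  P1: Adherence <- PriorTherapy -> Outcome -> Biomarker
Condition 1 (no descendant of Adherence in the set): holds — descendants of Adherence are {Biomarker, Outcome}; none are in {Comorbidity, PriorTherapy}.
Condition 2 (every backdoor path blocked by {Comorbidity, PriorTherapy}):
  P1: blocked at fork node PriorTherapy ∈ conditioning set.
{Comorbidity, PriorTherapy} satisfies the backdoor criterion.

Yes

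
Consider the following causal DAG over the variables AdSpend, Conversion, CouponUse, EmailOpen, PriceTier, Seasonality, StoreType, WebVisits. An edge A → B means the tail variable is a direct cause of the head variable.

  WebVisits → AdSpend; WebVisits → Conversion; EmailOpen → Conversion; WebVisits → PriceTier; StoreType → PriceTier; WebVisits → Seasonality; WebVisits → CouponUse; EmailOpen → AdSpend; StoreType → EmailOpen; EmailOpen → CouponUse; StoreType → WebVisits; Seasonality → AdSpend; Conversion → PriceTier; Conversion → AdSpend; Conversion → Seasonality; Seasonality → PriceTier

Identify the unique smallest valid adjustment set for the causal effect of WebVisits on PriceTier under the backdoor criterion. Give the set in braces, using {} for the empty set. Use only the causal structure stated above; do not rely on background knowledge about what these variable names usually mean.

Variables eligible for adjustment (non-descendants of WebVisits, excluding WebVisits and PriceTier): {EmailOpen, StoreType}.
Backdoor paths from WebVisits to PriceTier:
  P1: WebVisits <- StoreType -> EmailOpen -> Conversion -> Seasonality -> PriceTier
  P2: WebVisits <- StoreType -> EmailOpen -> Conversion -> PriceTier
  P3: WebVisits <- StoreType -> EmailOpen -> Conversion -> AdSpend <- Seasonality -> PriceTier
  P4: WebVisits <- StoreType -> EmailOpen -> AdSpend <- Conversion -> Seasonality -> PriceTier
  P5: WebVisits <- StoreType -> EmailOpen -> AdSpend <- Conversion -> PriceTier
  P6: WebVisits <- StoreType -> EmailOpen -> AdSpend <- Seasonality <- Conversion -> PriceTier
  P7: WebVisits <- StoreType -> EmailOpen -> AdSpend <- Seasonality -> PriceTier
  P8: WebVisits <- StoreType -> PriceTier
The empty set is not sufficient: P1 (WebVisits <- StoreType -> EmailOpen -> Conversion -> Seasonality -> PriceTier) has no collider blocking it and no conditioned non-collider, so it is open.
Try {StoreType}:
  P1: blocked at fork node StoreType ∈ conditioning set.
  P2: blocked at fork node StoreType ∈ conditioning set.
  P3: blocked at fork node StoreType ∈ conditioning set.
  P4: blocked at fork node StoreType ∈ conditioning set.
  P5: blocked at fork node StoreType ∈ conditioning set.
  P6: blocked at fork node StoreType ∈ conditioning set.
  P7: blocked at fork node StoreType ∈ conditioning set.
  P8: blocked at fork node StoreType ∈ conditioning set.
{StoreType} contains no descendant of WebVisits and blocks every backdoor path.
No other singleton works — e.g. {EmailOpen} leaves P8 open — so {StoreType} is the unique smallest valid adjustment set.

{StoreType}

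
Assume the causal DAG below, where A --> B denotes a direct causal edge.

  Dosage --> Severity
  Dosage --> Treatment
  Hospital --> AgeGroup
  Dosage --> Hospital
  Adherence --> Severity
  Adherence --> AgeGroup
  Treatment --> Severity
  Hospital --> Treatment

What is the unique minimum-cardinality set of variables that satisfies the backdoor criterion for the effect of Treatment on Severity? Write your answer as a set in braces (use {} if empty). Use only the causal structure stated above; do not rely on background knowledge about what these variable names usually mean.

{Dosage}

Variables eligible for adjustment (non-descendants of Treatment, excluding Treatment and Severity): {Adherence, AgeGroup, Dosage, Hospital}.
Backdoor paths from Treatment to Severity:
  P1: Treatment <- Dosage -> Hospital -> AgeGroup <- Adherence -> Severity
  P2: Treatment <- Dosage -> Severity
  P3: Treatment <- Hospital <- Dosage -> Severity
  P4: Treatment <- Hospital -> AgeGroup <- Adherence -> Severity
The empty set is not sufficient: P2 (Treatment <- Dosage -> Severity) has no collider blocking it and no conditioned non-collider, so it is open.
Try {Dosage}:
  P1: blocked at fork node Dosage ∈ conditioning set.
  P2: blocked at fork node Dosage ∈ conditioning set.
  P3: blocked at fork node Dosage ∈ conditioning set.
  P4: blocked at collider AgeGroup (neither it nor any descendant is in the conditioning set).
{Dosage} contains no descendant of Treatment and blocks every backdoor path.
No other singleton works — e.g. {Hospital} leaves P2 open — so {Dosage} is the unique smallest valid adjustment set.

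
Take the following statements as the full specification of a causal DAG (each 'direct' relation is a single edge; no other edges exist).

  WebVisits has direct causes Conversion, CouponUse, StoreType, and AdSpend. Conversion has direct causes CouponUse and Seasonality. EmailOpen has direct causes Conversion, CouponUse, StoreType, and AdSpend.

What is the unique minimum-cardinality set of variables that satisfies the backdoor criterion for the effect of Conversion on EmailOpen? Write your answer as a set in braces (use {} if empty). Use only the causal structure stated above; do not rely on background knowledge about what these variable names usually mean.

{CouponUse}

Variables eligible for adjustment (non-descendants of Conversion, excluding Conversion and EmailOpen): {AdSpend, CouponUse, Seasonality, StoreType}.
Backdoor paths from Conversion to EmailOpen:
  P1: Conversion <- CouponUse -> WebVisits <- AdSpend -> EmailOpen
  P2: Conversion <- CouponUse -> WebVisits <- StoreType -> EmailOpen
  P3: Conversion <- CouponUse -> EmailOpen
The empty set is not sufficient: P3 (Conversion <- CouponUse -> EmailOpen) has no collider blocking it and no conditioned non-collider, so it is open.
Try {CouponUse}:
  P1: blocked at fork node CouponUse ∈ conditioning set.
  P2: blocked at fork node CouponUse ∈ conditioning set.
  P3: blocked at fork node CouponUse ∈ conditioning set.
{CouponUse} contains no descendant of Conversion and blocks every backdoor path.
No other singleton works — e.g. {Seasonality} leaves P3 open — so {CouponUse} is the unique smallest valid adjustment set.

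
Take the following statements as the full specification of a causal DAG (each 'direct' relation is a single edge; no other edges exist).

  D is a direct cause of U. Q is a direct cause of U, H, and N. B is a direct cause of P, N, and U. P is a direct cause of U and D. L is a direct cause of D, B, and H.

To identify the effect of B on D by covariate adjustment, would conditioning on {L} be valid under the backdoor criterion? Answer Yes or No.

Backdoor paths from B to D (paths whose first edge points into B):
  P1: B <- L -> H <- Q -> U <- P -> D
  P2: B <- L -> H <- Q -> U <- D
  P3: B <- L -> D
Condition 1 (no descendant of B in the set): holds — descendants of B are {D, N, P, U}; none are in {L}.
Condition 2 (every backdoor path blocked by {L}):
  P1: blocked at fork node L ∈ conditioning set.
  P2: blocked at fork node L ∈ conditioning set.
  P3: blocked at fork node L ∈ conditioning set.
{L} satisfies the backdoor criterion.

Yes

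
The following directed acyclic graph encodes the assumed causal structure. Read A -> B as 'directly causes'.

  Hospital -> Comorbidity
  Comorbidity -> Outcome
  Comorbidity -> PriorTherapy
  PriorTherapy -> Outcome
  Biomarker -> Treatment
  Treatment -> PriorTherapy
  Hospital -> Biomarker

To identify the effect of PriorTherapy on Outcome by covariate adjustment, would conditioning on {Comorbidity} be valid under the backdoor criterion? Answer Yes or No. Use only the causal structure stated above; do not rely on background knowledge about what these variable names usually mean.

Backdoor paths from PriorTherapy to Outcome (paths whose first edge points into PriorTherapy):
  P1: PriorTherapy <- Treatment <- Biomarker <- Hospital -> Comorbidity -> Outcome
  P2: PriorTherapy <- Comorbidity -> Outcome
Condition 1 (no descendant of PriorTherapy in the set): holds — descendants of PriorTherapy are {Outcome}; none are in {Comorbidity}.
Condition 2 (every backdoor path blocked by {Comorbidity}):
  P1: blocked at chain node Comorbidity ∈ conditioning set.
  P2: blocked at fork node Comorbidity ∈ conditioning set.
{Comorbidity} satisfies the backdoor criterion.

Yes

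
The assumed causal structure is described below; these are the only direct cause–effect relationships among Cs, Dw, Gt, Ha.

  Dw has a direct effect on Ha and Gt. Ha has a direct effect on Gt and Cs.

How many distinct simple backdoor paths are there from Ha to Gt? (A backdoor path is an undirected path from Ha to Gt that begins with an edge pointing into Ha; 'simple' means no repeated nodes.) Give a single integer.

1

A backdoor path from Ha to Gt is any simple undirected path whose first edge points into Ha (i.e. leaves Ha via a parent).
Parents of Ha: {Dw}.
Enumerating:
  P1: Ha <- Dw -> Gt
That exhausts the simple backdoor paths. Count: 1.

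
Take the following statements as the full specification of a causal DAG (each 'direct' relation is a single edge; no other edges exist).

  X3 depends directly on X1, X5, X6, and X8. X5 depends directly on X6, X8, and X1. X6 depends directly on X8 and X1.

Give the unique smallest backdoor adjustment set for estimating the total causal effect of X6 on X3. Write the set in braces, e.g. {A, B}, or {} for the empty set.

Variables eligible for adjustment (non-descendants of X6, excluding X6 and X3): {X1, X8}.
Backdoor paths from X6 to X3:
  P1: X6 <- X1 -> X5 <- X8 -> X3
  P2: X6 <- X1 -> X5 -> X3
  P3: X6 <- X1 -> X3
  P4: X6 <- X8 -> X5 <- X1 -> X3
  P5: X6 <- X8 -> X5 -> X3
  P6: X6 <- X8 -> X3
The empty set is not sufficient: P2 (X6 <- X1 -> X5 -> X3) has no collider blocking it and no conditioned non-collider, so it is open.
Try {X1, X8}:
  P1: blocked at fork node X1 ∈ conditioning set.
  P2: blocked at fork node X1 ∈ conditioning set.
  P3: blocked at fork node X1 ∈ conditioning set.
  P4: blocked at fork node X8 ∈ conditioning set.
  P5: blocked at fork node X8 ∈ conditioning set.
  P6: blocked at fork node X8 ∈ conditioning set.
{X1, X8} contains no descendant of X6 and blocks every backdoor path.
Every element of {X1, X8} is needed (dropping X1 leaves P2 open; dropping X8 leaves P5 open), so no proper subset is valid.
Among all size-2 subsets of the eligible variables, only {X1, X8} blocks every backdoor path, so it is the unique smallest valid adjustment set.

{X1, X8}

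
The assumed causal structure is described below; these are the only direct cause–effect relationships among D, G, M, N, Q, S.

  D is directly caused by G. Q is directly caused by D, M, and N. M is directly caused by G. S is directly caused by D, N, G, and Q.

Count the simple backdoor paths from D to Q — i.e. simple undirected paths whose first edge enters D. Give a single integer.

A backdoor path from D to Q is any simple undirected path whose first edge points into D (i.e. leaves D via a parent).
Parents of D: {G}.
Enumerating:
  P1: D <- G -> M -> Q
  P2: D <- G -> S <- N -> Q
  P3: D <- G -> S <- Q
That exhausts the simple backdoor paths. Count: 3.

3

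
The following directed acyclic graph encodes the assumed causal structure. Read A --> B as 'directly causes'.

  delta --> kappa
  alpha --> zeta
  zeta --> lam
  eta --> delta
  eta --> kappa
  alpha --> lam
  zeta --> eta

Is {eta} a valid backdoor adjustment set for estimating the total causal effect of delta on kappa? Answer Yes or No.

Backdoor paths from delta to kappa (paths whose first edge points into delta):
  P1: delta <- eta -> kappa
Condition 1 (no descendant of delta in the set): holds — descendants of delta are {kappa}; none are in {eta}.
Condition 2 (every backdoor path blocked by {eta}):
  P1: blocked at fork node eta ∈ conditioning set.
{eta} satisfies the backdoor criterion.

Yes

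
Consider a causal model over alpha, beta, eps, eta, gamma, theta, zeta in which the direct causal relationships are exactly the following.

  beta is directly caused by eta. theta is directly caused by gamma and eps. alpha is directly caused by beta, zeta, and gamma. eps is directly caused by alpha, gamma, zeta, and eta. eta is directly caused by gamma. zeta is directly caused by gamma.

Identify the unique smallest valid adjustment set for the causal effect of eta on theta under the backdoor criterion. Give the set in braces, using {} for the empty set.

Variables eligible for adjustment (non-descendants of eta, excluding eta and theta): {gamma, zeta}.
Backdoor paths from eta to theta:
  P1: eta <- gamma -> zeta -> alpha -> eps -> theta
  P2: eta <- gamma -> zeta -> eps -> theta
  P3: eta <- gamma -> alpha <- zeta -> eps -> theta
  P4: eta <- gamma -> alpha -> eps -> theta
  P5: eta <- gamma -> eps -> theta
  P6: eta <- gamma -> theta
The empty set is not sufficient: P1 (eta <- gamma -> zeta -> alpha -> eps -> theta) has no collider blocking it and no conditioned non-collider, so it is open.
Try {gamma}:
  P1: blocked at fork node gamma ∈ conditioning set.
  P2: blocked at fork node gamma ∈ conditioning set.
  P3: blocked at fork node gamma ∈ conditioning set.
  P4: blocked at fork node gamma ∈ conditioning set.
  P5: blocked at fork node gamma ∈ conditioning set.
  P6: blocked at fork node gamma ∈ conditioning set.
{gamma} contains no descendant of eta and blocks every backdoor path.
No other singleton works — e.g. {zeta} leaves P4 open — so {gamma} is the unique smallest valid adjustment set.

{gamma}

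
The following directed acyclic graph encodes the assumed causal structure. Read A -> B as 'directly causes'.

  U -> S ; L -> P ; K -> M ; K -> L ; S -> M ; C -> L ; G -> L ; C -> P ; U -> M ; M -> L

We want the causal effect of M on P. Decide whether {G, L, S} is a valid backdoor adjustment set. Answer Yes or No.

Backdoor paths from M to P (paths whose first edge points into M):
  P1: M <- K -> L <- C -> P
  P2: M <- K -> L -> P
Condition 1 (no descendant of M in the set): FAILS — L is a descendant of M.
Condition 2 (every backdoor path blocked by {G, L, S}):
  P1: open — collider(s) L are conditioned on (or have a conditioned descendant) and no non-collider on the path is in the set.
  P2: blocked at chain node L ∈ conditioning set.
{G, L, S} does not satisfy the backdoor criterion.

No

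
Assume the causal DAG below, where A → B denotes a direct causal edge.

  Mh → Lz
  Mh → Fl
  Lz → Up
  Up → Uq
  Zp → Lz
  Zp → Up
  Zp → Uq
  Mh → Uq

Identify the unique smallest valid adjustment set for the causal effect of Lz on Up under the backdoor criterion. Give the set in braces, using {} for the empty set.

Variables eligible for adjustment (non-descendants of Lz, excluding Lz and Up): {Fl, Mh, Zp}.
Backdoor paths from Lz to Up:
  P1: Lz <- Mh -> Uq <- Zp -> Up
  P2: Lz <- Mh -> Uq <- Up
  P3: Lz <- Zp -> Up
  P4: Lz <- Zp -> Uq <- Up
The empty set is not sufficient: P3 (Lz <- Zp -> Up) has no collider blocking it and no conditioned non-collider, so it is open.
Try {Zp}:
  P1: blocked at collider Uq (neither it nor any descendant is in the conditioning set).
  P2: blocked at collider Uq (neither it nor any descendant is in the conditioning set).
  P3: blocked at fork node Zp ∈ conditioning set.
  P4: blocked at fork node Zp ∈ conditioning set.
{Zp} contains no descendant of Lz and blocks every backdoor path.
No other singleton works — e.g. {Mh} leaves P3 open — so {Zp} is the unique smallest valid adjustment set.

{Zp}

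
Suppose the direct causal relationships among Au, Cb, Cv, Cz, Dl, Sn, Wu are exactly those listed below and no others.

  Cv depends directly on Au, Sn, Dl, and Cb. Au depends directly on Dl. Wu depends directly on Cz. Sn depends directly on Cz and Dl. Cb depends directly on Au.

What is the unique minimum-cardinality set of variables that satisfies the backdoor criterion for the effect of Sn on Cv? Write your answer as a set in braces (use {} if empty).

Variables eligible for adjustment (non-descendants of Sn, excluding Sn and Cv): {Au, Cb, Cz, Dl, Wu}.
Backdoor paths from Sn to Cv:
  P1: Sn <- Dl -> Au -> Cb -> Cv
  P2: Sn <- Dl -> Au -> Cv
  P3: Sn <- Dl -> Cv
The empty set is not sufficient: P1 (Sn <- Dl -> Au -> Cb -> Cv) has no collider blocking it and no conditioned non-collider, so it is open.
Try {Dl}:
  P1: blocked at fork node Dl ∈ conditioning set.
  P2: blocked at fork node Dl ∈ conditioning set.
  P3: blocked at fork node Dl ∈ conditioning set.
{Dl} contains no descendant of Sn and blocks every backdoor path.
No other singleton works — e.g. {Cz} leaves P1 open — so {Dl} is the unique smallest valid adjustment set.

{Dl}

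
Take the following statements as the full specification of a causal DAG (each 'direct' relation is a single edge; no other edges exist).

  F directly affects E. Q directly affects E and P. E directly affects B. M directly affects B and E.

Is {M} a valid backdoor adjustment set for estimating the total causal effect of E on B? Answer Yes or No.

Yes

Backdoor paths from E to B (paths whose first edge points into E):
  P1: E <- M -> B
Condition 1 (no descendant of E in the set): holds — descendants of E are {B}; none are in {M}.
Condition 2 (every backdoor path blocked by {M}):
  P1: blocked at fork node M ∈ conditioning set.
{M} satisfies the backdoor criterion.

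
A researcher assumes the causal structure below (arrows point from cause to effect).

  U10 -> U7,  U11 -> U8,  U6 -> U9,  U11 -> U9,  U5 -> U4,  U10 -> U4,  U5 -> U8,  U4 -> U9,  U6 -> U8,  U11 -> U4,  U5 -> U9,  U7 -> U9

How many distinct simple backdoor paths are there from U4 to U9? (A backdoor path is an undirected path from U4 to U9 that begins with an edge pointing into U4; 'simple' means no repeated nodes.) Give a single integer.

A backdoor path from U4 to U9 is any simple undirected path whose first edge points into U4 (i.e. leaves U4 via a parent).
Parents of U4: {U10, U11, U5}.
Enumerating:
  P1: U4 <- U11 -> U8 <- U6 -> U9
  P2: U4 <- U11 -> U8 <- U5 -> U9
  P3: U4 <- U11 -> U9
  P4: U4 <- U10 -> U7 -> U9
  P5: U4 <- U5 -> U8 <- U6 -> U9
  P6: U4 <- U5 -> U8 <- U11 -> U9
  P7: U4 <- U5 -> U9
That exhausts the simple backdoor paths. Count: 7.

7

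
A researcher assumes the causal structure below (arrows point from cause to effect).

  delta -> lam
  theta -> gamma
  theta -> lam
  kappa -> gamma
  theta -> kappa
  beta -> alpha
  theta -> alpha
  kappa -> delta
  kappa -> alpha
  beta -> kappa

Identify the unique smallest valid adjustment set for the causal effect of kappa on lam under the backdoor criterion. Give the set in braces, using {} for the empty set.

Variables eligible for adjustment (non-descendants of kappa, excluding kappa and lam): {beta, theta}.
Backdoor paths from kappa to lam:
  P1: kappa <- beta -> alpha <- theta -> lam
  P2: kappa <- theta -> lam
The empty set is not sufficient: P2 (kappa <- theta -> lam) has no collider blocking it and no conditioned non-collider, so it is open.
Try {theta}:
  P1: blocked at collider alpha (neither it nor any descendant is in the conditioning set).
  P2: blocked at fork node theta ∈ conditioning set.
{theta} contains no descendant of kappa and blocks every backdoor path.
No other singleton works — e.g. {beta} leaves P2 open — so {theta} is the unique smallest valid adjustment set.

{theta}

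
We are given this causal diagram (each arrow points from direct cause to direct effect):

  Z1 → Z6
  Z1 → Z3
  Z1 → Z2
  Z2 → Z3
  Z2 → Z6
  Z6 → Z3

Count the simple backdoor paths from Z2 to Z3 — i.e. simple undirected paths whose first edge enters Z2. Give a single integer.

A backdoor path from Z2 to Z3 is any simple undirected path whose first edge points into Z2 (i.e. leaves Z2 via a parent).
Parents of Z2: {Z1}.
Enumerating:
  P1: Z2 <- Z1 -> Z6 -> Z3
  P2: Z2 <- Z1 -> Z3
That exhausts the simple backdoor paths. Count: 2.

2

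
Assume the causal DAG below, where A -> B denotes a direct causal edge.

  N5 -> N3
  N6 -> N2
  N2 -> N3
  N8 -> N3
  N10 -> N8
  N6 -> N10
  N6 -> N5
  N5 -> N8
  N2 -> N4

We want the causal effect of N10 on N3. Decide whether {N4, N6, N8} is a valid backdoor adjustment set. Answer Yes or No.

Backdoor paths from N10 to N3 (paths whose first edge points into N10):
  P1: N10 <- N6 -> N5 -> N8 -> N3
  P2: N10 <- N6 -> N5 -> N3
  P3: N10 <- N6 -> N2 -> N3
Condition 1 (no descendant of N10 in the set): FAILS — N8 is a descendant of N10.
Condition 2 (every backdoor path blocked by {N4, N6, N8}):
  P1: blocked at fork node N6 ∈ conditioning set.
  P2: blocked at fork node N6 ∈ conditioning set.
  P3: blocked at fork node N6 ∈ conditioning set.
{N4, N6, N8} does not satisfy the backdoor criterion.

No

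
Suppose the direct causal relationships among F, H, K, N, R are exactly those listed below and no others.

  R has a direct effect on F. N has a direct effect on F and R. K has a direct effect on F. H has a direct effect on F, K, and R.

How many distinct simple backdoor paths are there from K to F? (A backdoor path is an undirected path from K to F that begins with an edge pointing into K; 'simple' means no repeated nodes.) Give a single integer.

3

A backdoor path from K to F is any simple undirected path whose first edge points into K (i.e. leaves K via a parent).
Parents of K: {H}.
Enumerating:
  P1: K <- H -> R <- N -> F
  P2: K <- H -> R -> F
  P3: K <- H -> F
That exhausts the simple backdoor paths. Count: 3.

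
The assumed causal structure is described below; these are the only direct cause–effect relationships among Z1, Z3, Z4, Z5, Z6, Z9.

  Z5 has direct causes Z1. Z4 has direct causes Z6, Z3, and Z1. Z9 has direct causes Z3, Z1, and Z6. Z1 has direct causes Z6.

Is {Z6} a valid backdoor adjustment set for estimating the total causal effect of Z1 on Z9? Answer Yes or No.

Yes

Backdoor paths from Z1 to Z9 (paths whose first edge points into Z1):
  P1: Z1 <- Z6 -> Z4 <- Z3 -> Z9
  P2: Z1 <- Z6 -> Z9
Condition 1 (no descendant of Z1 in the set): holds — descendants of Z1 are {Z4, Z5, Z9}; none are in {Z6}.
Condition 2 (every backdoor path blocked by {Z6}):
  P1: blocked at fork node Z6 ∈ conditioning set.
  P2: blocked at fork node Z6 ∈ conditioning set.
{Z6} satisfies the backdoor criterion.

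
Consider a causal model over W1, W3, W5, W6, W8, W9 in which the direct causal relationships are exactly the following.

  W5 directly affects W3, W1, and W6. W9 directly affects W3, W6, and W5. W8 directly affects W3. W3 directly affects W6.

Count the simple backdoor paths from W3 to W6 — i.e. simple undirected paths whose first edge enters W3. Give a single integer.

A backdoor path from W3 to W6 is any simple undirected path whose first edge points into W3 (i.e. leaves W3 via a parent).
Parents of W3: {W5, W8, W9}.
Enumerating:
  P1: W3 <- W9 -> W5 -> W6
  P2: W3 <- W9 -> W6
  P3: W3 <- W5 <- W9 -> W6
  P4: W3 <- W5 -> W6
That exhausts the simple backdoor paths. Count: 4.

4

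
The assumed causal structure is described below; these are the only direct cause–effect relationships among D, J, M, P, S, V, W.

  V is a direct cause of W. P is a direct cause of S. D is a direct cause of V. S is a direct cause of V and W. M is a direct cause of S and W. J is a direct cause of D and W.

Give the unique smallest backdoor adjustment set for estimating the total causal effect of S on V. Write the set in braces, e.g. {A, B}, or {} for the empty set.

{}

Variables eligible for adjustment (non-descendants of S, excluding S and V): {D, J, M, P}.
Backdoor paths from S to V:
  P1: S <- M -> W <- J -> D -> V
  P2: S <- M -> W <- V
Each backdoor path contains an unconditioned collider, so every path is already blocked with the empty conditioning set:
  P1: blocked at collider W (neither it nor any descendant is in the conditioning set).
  P2: blocked at collider W (neither it nor any descendant is in the conditioning set).
The empty set is therefore the unique smallest valid set.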